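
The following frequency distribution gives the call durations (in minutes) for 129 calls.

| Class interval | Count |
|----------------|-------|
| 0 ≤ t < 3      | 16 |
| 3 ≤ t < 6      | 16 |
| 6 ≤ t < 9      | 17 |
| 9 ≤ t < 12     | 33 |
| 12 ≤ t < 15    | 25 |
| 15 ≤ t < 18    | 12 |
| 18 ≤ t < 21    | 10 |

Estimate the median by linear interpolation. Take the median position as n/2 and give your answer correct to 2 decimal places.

10.41

Cumulative frequencies: 16, 32, 49, 82, 107, 119, 129
n = 129; position = n/2 = 64.5.
This falls in the class 9 ≤ t < 12: L = 9, F = 49, f = 33, h = 3.
Median ≈ 9 + ((64.5 − 49) / 33) × 3 = 10.4091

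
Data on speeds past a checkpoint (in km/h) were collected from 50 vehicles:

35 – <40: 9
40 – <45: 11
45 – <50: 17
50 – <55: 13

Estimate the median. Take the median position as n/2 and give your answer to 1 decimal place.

Cumulative frequencies: 9, 20, 37, 50
n = 50; position = n/2 = 25.
This falls in the class 45 – <50: L = 45, F = 20, f = 17, h = 5.
Median ≈ 45 + ((25 − 20) / 17) × 5 = 46.4706

46.5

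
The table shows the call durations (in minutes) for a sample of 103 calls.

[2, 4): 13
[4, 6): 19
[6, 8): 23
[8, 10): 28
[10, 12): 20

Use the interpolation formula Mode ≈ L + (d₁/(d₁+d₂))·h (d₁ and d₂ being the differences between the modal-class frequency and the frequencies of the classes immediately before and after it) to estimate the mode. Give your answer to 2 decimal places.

Modal class: [8, 10) (highest frequency 28).
d₁ = 28 − 23 = 5, d₂ = 28 − 20 = 8
Mode ≈ 8 + (5/(5+8)) × 2 = 8 + 0.7692 = 8.7692

8.77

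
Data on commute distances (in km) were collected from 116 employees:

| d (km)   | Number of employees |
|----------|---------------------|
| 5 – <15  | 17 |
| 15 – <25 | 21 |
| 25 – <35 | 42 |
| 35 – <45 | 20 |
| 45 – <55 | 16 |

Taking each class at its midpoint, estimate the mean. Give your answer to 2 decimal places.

Midpoints: 10, 20, 30, 40, 50
Σfm = 17×10 + 21×20 + 42×30 + 20×40 + 16×50 = 3450
n = Σf = 116
Mean = 3450 / 116 = 29.7414

29.74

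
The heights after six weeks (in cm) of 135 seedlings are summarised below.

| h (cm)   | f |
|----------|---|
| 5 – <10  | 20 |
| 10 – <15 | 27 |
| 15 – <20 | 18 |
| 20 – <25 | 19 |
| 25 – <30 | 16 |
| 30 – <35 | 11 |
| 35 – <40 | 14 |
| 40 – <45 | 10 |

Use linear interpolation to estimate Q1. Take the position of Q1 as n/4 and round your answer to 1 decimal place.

Cumulative frequencies: 20, 47, 65, 84, 100, 111, 125, 135
n = 135; position = n/4 = 33.75.
This falls in the class 10 – <15: L = 10, F = 20, f = 27, h = 5.
Lower quartile ≈ 10 + ((33.75 − 20) / 27) × 5 = 12.5463

12.5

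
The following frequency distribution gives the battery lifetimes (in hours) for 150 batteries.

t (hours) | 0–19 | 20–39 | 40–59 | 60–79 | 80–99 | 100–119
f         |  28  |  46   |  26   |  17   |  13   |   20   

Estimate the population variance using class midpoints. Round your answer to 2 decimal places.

1085.32

Midpoints: 9.5, 29.5, 49.5, 69.5, 89.5, 109.5
n = 150, Σfm = 7445, mean = 49.6333
Σfm² = 532317.5
Σf(m − x̄)² = Σfm² − (Σfm)²/n = 532317.5 − 7445²/150 = 162797.3333
Population variance = 162797.3333 / 150 = 1085.3156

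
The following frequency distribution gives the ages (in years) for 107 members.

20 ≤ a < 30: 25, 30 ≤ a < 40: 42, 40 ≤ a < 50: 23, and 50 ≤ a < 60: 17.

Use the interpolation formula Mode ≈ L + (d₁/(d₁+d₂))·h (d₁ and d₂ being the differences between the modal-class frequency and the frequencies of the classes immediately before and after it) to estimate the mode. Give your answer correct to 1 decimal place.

Modal class: 30 ≤ a < 40 (highest frequency 42).
d₁ = 42 − 25 = 17, d₂ = 42 − 23 = 19
Mode ≈ 30 + (17/(17+19)) × 10 = 30 + 4.7222 = 34.7222

34.7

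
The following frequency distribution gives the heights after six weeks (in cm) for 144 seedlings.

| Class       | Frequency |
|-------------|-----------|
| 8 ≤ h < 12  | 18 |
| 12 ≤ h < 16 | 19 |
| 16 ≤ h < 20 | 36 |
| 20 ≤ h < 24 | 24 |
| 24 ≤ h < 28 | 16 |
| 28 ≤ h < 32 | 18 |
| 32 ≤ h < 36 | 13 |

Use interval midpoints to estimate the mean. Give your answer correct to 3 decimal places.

20.972

Midpoints: 10, 14, 18, 22, 26, 30, 34
Σfm = 18×10 + 19×14 + 36×18 + 24×22 + 16×26 + 18×30 + 13×34 = 3020
n = Σf = 144
Mean = 3020 / 144 = 20.9722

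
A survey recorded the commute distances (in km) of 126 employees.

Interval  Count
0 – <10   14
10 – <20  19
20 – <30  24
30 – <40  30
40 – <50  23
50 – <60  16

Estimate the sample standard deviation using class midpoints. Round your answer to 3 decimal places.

15.335

Midpoints: 5, 15, 25, 35, 45, 55
n = 126, Σfm = 3920, mean = 31.1111
Σfm² = 151350
Σf(m − x̄)² = Σfm² − (Σfm)²/n = 151350 − 3920²/126 = 29394.4444
Sample variance = 29394.4444 / 125 = 235.1556
Standard deviation = √235.1556 = 15.3348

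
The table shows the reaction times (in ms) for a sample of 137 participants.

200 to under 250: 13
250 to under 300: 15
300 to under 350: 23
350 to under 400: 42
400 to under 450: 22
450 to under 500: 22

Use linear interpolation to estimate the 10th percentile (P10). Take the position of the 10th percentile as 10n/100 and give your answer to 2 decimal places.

Cumulative frequencies: 13, 28, 51, 93, 115, 137
n = 137; position = 10n/100 = 13.7.
This falls in the class 250 to under 300: L = 250, F = 13, f = 15, h = 50.
10th percentile ≈ 250 + ((13.7 − 13) / 15) × 50 = 252.3333

252.33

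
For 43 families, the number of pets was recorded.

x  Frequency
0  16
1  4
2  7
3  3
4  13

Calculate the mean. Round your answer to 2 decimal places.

Values: 0, 1, 2, 3, 4
Σfx = 16×0 + 4×1 + 7×2 + 3×3 + 13×4 = 79
n = Σf = 43
Mean = 79 / 43 = 1.8372

1.84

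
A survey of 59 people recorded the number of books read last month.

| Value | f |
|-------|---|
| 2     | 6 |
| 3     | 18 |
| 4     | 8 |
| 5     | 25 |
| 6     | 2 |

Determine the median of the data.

4

Cumulative frequencies: 6, 24, 32, 57, 59
n = 59, so the median is the value in position (n+1)/2 = 30.
Position 30 falls at value 4.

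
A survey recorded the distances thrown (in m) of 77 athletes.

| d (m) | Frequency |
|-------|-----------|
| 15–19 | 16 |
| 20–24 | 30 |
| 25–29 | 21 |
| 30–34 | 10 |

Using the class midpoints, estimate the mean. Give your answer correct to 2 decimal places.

Midpoints: 17, 22, 27, 32
Σfm = 16×17 + 30×22 + 21×27 + 10×32 = 1819
n = Σf = 77
Mean = 1819 / 77 = 23.6234

23.62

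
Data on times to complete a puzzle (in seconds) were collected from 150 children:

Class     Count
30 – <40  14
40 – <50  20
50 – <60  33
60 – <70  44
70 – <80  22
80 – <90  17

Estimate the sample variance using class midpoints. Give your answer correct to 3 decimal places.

205.230

Midpoints: 35, 45, 55, 65, 75, 85
n = 150, Σfm = 9160, mean = 61.0667
Σfm² = 589950
Σf(m − x̄)² = Σfm² − (Σfm)²/n = 589950 − 9160²/150 = 30579.3333
Sample variance = 30579.3333 / 149 = 205.2304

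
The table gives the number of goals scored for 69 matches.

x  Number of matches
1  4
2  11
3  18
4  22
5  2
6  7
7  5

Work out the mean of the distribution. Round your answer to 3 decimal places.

3.696

Values: 1, 2, 3, 4, 5, 6, 7
Σfx = 4×1 + 11×2 + 18×3 + 22×4 + 2×5 + 7×6 + 5×7 = 255
n = Σf = 69
Mean = 255 / 69 = 3.6957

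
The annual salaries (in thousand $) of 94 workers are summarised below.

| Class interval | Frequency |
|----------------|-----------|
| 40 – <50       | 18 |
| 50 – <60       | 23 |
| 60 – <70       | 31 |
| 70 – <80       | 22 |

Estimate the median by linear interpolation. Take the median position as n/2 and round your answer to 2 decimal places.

61.94

Cumulative frequencies: 18, 41, 72, 94
n = 94; position = n/2 = 47.
This falls in the class 60 – <70: L = 60, F = 41, f = 31, h = 10.
Median ≈ 60 + ((47 − 41) / 31) × 10 = 61.9355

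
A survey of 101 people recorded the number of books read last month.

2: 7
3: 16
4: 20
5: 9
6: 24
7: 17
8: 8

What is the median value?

Cumulative frequencies: 7, 23, 43, 52, 76, 93, 101
n = 101, so the median is the value in position (n+1)/2 = 51.
Position 51 falls at value 5.

5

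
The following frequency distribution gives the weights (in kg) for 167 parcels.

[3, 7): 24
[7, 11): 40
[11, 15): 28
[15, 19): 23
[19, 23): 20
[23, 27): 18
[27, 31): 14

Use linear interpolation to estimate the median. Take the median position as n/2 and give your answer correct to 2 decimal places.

Cumulative frequencies: 24, 64, 92, 115, 135, 153, 167
n = 167; position = n/2 = 83.5.
This falls in the class [11, 15): L = 11, F = 64, f = 28, h = 4.
Median ≈ 11 + ((83.5 − 64) / 28) × 4 = 13.7857

13.79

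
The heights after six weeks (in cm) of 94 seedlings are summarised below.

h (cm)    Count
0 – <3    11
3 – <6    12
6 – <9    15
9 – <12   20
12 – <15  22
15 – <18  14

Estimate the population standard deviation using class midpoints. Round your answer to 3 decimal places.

Midpoints: 1.5, 4.5, 7.5, 10.5, 13.5, 16.5
n = 94, Σfm = 921, mean = 9.7979
Σfm² = 11137.5
Σf(m − x̄)² = Σfm² − (Σfm)²/n = 11137.5 − 921²/94 = 2113.6596
Population variance = 2113.6596 / 94 = 22.4857
Standard deviation = √22.4857 = 4.7419

4.742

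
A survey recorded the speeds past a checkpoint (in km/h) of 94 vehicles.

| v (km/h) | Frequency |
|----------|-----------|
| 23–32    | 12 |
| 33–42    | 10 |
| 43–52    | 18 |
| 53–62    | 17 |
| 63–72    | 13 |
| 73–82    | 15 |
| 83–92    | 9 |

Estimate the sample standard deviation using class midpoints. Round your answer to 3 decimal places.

Midpoints: 27.5, 37.5, 47.5, 57.5, 67.5, 77.5, 87.5
n = 94, Σfm = 5365, mean = 57.0745
Σfm² = 338187.5
Σf(m − x̄)² = Σfm² − (Σfm)²/n = 338187.5 − 5365²/94 = 31982.9787
Sample variance = 31982.9787 / 93 = 343.9030
Standard deviation = √343.9030 = 18.5446

18.545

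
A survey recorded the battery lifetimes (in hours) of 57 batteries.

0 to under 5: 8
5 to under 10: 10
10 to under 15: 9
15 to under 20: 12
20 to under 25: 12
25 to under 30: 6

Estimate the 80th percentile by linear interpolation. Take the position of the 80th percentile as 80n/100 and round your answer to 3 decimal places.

22.750

Cumulative frequencies: 8, 18, 27, 39, 51, 57
n = 57; position = 80n/100 = 45.6.
This falls in the class 20 to under 25: L = 20, F = 39, f = 12, h = 5.
80th percentile ≈ 20 + ((45.6 − 39) / 12) × 5 = 22.7500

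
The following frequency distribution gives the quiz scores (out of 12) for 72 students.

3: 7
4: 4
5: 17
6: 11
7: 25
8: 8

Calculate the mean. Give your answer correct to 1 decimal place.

5.9

Values: 3, 4, 5, 6, 7, 8
Σfx = 7×3 + 4×4 + 17×5 + 11×6 + 25×7 + 8×8 = 427
n = Σf = 72
Mean = 427 / 72 = 5.9306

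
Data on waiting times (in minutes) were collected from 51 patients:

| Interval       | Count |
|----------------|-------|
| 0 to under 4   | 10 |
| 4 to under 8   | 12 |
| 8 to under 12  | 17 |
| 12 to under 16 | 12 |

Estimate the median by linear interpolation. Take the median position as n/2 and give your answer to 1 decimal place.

8.8

Cumulative frequencies: 10, 22, 39, 51
n = 51; position = n/2 = 25.5.
This falls in the class 8 to under 12: L = 8, F = 22, f = 17, h = 4.
Median ≈ 8 + ((25.5 − 22) / 17) × 4 = 8.8235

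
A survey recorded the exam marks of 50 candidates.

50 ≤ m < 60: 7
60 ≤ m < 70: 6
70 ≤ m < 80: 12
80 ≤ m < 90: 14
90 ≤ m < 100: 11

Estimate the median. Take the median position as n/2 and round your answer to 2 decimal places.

80.00

Cumulative frequencies: 7, 13, 25, 39, 50
n = 50; position = n/2 = 25.
This falls in the class 70 ≤ m < 80: L = 70, F = 13, f = 12, h = 10.
Median ≈ 70 + ((25 − 13) / 12) × 10 = 80.0000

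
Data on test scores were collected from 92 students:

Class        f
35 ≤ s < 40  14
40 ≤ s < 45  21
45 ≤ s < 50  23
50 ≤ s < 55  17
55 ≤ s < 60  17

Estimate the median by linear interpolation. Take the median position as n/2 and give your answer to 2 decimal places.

Cumulative frequencies: 14, 35, 58, 75, 92
n = 92; position = n/2 = 46.
This falls in the class 45 ≤ s < 50: L = 45, F = 35, f = 23, h = 5.
Median ≈ 45 + ((46 − 35) / 23) × 5 = 47.3913

47.39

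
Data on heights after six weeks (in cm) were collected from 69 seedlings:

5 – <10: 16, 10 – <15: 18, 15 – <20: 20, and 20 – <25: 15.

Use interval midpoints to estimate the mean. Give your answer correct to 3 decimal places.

Midpoints: 7.5, 12.5, 17.5, 22.5
Σfm = 16×7.5 + 18×12.5 + 20×17.5 + 15×22.5 = 1032.5
n = Σf = 69
Mean = 1032.5 / 69 = 14.9638

14.964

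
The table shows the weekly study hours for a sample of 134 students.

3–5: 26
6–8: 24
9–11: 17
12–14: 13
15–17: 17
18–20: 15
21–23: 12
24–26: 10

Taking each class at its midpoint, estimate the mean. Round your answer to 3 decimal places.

12.552

Midpoints: 4, 7, 10, 13, 16, 19, 22, 25
Σfm = 26×4 + 24×7 + 17×10 + 13×13 + 17×16 + 15×19 + 12×22 + 10×25 = 1682
n = Σf = 134
Mean = 1682 / 134 = 12.5522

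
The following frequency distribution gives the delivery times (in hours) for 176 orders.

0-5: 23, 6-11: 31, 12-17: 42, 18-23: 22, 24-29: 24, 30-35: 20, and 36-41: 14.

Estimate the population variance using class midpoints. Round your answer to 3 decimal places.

118.124

Midpoints: 2.5, 8.5, 14.5, 20.5, 26.5, 32.5, 38.5
n = 176, Σfm = 3206, mean = 18.2159
Σfm² = 79190
Σf(m − x̄)² = Σfm² − (Σfm)²/n = 79190 − 3206²/176 = 20789.7955
Population variance = 20789.7955 / 176 = 118.1238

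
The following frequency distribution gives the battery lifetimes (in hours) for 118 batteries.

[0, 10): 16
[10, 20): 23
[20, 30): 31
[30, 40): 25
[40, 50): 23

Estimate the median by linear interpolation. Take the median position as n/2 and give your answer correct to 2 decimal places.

26.45

Cumulative frequencies: 16, 39, 70, 95, 118
n = 118; position = n/2 = 59.
This falls in the class [20, 30): L = 20, F = 39, f = 31, h = 10.
Median ≈ 20 + ((59 − 39) / 31) × 10 = 26.4516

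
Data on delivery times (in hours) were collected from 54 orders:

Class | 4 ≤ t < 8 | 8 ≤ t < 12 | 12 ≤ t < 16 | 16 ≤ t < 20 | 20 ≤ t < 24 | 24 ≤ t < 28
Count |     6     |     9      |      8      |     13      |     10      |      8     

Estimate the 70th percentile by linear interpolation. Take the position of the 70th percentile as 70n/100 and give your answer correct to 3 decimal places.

20.720

Cumulative frequencies: 6, 15, 23, 36, 46, 54
n = 54; position = 70n/100 = 37.8.
This falls in the class 20 ≤ t < 24: L = 20, F = 36, f = 10, h = 4.
70th percentile ≈ 20 + ((37.8 − 36) / 10) × 4 = 20.7200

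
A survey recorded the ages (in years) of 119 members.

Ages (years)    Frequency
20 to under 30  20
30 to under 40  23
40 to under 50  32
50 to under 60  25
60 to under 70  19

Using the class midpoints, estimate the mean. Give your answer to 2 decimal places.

45.00

Midpoints: 25, 35, 45, 55, 65
Σfm = 20×25 + 23×35 + 32×45 + 25×55 + 19×65 = 5355
n = Σf = 119
Mean = 5355 / 119 = 45.0000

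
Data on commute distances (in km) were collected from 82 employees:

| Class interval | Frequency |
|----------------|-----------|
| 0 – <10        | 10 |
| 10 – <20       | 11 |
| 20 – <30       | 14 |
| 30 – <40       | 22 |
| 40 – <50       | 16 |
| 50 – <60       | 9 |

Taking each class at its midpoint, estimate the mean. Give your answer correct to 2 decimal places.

31.10

Midpoints: 5, 15, 25, 35, 45, 55
Σfm = 10×5 + 11×15 + 14×25 + 22×35 + 16×45 + 9×55 = 2550
n = Σf = 82
Mean = 2550 / 82 = 31.0976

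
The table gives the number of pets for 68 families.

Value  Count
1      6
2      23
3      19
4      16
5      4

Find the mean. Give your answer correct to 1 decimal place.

2.8

Values: 1, 2, 3, 4, 5
Σfx = 6×1 + 23×2 + 19×3 + 16×4 + 4×5 = 193
n = Σf = 68
Mean = 193 / 68 = 2.8382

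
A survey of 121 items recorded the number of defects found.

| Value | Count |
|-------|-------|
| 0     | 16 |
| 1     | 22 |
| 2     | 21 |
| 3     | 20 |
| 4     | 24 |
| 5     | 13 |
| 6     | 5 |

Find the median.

Cumulative frequencies: 16, 38, 59, 79, 103, 116, 121
n = 121, so the median is the value in position (n+1)/2 = 61.
Position 61 falls at value 3.

3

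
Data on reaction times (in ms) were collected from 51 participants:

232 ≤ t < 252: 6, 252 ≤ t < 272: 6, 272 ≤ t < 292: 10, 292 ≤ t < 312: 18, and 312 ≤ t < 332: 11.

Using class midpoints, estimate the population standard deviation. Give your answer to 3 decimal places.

Midpoints: 242, 262, 282, 302, 322
n = 51, Σfm = 14822, mean = 290.6275
Σfm² = 4340684
Σf(m − x̄)² = Σfm² − (Σfm)²/n = 4340684 − 14822²/51 = 33003.9216
Population variance = 33003.9216 / 51 = 647.1357
Standard deviation = √647.1357 = 25.4389

25.439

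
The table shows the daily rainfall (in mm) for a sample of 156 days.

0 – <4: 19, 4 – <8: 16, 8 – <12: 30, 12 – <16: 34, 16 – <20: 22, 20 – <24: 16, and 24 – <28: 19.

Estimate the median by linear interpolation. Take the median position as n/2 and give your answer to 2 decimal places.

Cumulative frequencies: 19, 35, 65, 99, 121, 137, 156
n = 156; position = n/2 = 78.
This falls in the class 12 – <16: L = 12, F = 65, f = 34, h = 4.
Median ≈ 12 + ((78 − 65) / 34) × 4 = 13.5294

13.53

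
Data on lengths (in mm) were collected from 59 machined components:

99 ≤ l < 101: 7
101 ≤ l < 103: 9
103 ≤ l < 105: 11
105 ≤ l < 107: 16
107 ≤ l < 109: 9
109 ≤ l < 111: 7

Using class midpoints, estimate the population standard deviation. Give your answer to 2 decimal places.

Midpoints: 100, 102, 104, 106, 108, 110
n = 59, Σfm = 6200, mean = 105.0847
Σfm² = 652064
Σf(m − x̄)² = Σfm² − (Σfm)²/n = 652064 − 6200²/59 = 538.5763
Population variance = 538.5763 / 59 = 9.1284
Standard deviation = √9.1284 = 3.0213

3.02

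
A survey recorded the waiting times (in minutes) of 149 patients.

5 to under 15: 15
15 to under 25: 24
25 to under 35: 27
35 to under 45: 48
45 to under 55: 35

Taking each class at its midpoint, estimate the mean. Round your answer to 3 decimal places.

34.295

Midpoints: 10, 20, 30, 40, 50
Σfm = 15×10 + 24×20 + 27×30 + 48×40 + 35×50 = 5110
n = Σf = 149
Mean = 5110 / 149 = 34.2953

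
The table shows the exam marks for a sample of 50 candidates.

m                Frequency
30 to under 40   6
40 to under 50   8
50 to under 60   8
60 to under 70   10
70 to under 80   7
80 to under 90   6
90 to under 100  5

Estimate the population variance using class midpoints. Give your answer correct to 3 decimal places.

337.440

Midpoints: 35, 45, 55, 65, 75, 85, 95
n = 50, Σfm = 3170, mean = 63.4000
Σfm² = 217850
Σf(m − x̄)² = Σfm² − (Σfm)²/n = 217850 − 3170²/50 = 16872.0000
Population variance = 16872.0000 / 50 = 337.4400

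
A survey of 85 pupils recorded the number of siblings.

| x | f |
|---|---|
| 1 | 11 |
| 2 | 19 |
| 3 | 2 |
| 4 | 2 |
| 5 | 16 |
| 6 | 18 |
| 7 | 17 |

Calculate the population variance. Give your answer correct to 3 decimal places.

4.793

Values: 1, 2, 3, 4, 5, 6, 7
n = 85, Σfx = 370, mean = 4.3529
Σfx² = 2018
Σf(x − x̄)² = Σfx² − (Σfx)²/n = 2018 − 370²/85 = 407.4118
Population variance = 407.4118 / 85 = 4.7931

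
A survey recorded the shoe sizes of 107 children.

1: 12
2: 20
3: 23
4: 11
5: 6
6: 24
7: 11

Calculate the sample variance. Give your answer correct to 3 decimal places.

Values: 1, 2, 3, 4, 5, 6, 7
n = 107, Σfx = 416, mean = 3.8879
Σfx² = 2028
Σf(x − x̄)² = Σfx² − (Σfx)²/n = 2028 − 416²/107 = 410.6542
Sample variance = 410.6542 / 106 = 3.8741

3.874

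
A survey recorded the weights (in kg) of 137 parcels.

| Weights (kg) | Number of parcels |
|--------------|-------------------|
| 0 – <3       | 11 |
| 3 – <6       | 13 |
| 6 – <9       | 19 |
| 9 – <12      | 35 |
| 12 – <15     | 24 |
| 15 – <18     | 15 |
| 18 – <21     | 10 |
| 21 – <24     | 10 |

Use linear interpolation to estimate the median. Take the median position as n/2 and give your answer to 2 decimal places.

11.19

Cumulative frequencies: 11, 24, 43, 78, 102, 117, 127, 137
n = 137; position = n/2 = 68.5.
This falls in the class 9 – <12: L = 9, F = 43, f = 35, h = 3.
Median ≈ 9 + ((68.5 − 43) / 35) × 3 = 11.1857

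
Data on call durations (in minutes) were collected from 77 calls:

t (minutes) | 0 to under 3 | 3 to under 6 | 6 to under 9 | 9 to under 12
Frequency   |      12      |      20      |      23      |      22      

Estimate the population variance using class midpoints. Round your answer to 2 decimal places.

Midpoints: 1.5, 4.5, 7.5, 10.5
n = 77, Σfm = 511.5, mean = 6.6429
Σfm² = 4151.25
Σf(m − x̄)² = Σfm² − (Σfm)²/n = 4151.25 − 511.5²/77 = 753.4286
Population variance = 753.4286 / 77 = 9.7848

9.78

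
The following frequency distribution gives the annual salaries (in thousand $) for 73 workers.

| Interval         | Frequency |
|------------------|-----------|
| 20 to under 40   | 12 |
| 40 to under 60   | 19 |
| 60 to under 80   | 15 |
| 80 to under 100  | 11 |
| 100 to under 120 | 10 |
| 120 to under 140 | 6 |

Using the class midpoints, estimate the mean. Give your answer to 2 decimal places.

71.64

Midpoints: 30, 50, 70, 90, 110, 130
Σfm = 12×30 + 19×50 + 15×70 + 11×90 + 10×110 + 6×130 = 5230
n = Σf = 73
Mean = 5230 / 73 = 71.6438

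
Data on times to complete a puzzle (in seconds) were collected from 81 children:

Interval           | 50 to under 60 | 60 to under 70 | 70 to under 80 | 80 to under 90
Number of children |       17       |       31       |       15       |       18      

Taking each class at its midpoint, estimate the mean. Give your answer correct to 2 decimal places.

Midpoints: 55, 65, 75, 85
Σfm = 17×55 + 31×65 + 15×75 + 18×85 = 5605
n = Σf = 81
Mean = 5605 / 81 = 69.1975

69.20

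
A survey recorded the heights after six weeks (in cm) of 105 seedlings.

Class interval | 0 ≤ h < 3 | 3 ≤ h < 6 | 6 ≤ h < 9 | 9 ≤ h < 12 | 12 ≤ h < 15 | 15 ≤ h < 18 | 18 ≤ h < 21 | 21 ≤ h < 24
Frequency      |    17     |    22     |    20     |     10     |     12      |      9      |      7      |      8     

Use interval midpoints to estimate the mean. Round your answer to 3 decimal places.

9.586

Midpoints: 1.5, 4.5, 7.5, 10.5, 13.5, 16.5, 19.5, 22.5
Σfm = 17×1.5 + 22×4.5 + 20×7.5 + 10×10.5 + 12×13.5 + 9×16.5 + 7×19.5 + 8×22.5 = 1006.5
n = Σf = 105
Mean = 1006.5 / 105 = 9.5857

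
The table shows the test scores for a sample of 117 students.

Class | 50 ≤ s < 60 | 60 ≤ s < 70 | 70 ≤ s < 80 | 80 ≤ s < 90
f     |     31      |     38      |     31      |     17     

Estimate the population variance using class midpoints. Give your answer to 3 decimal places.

102.666

Midpoints: 55, 65, 75, 85
n = 117, Σfm = 7945, mean = 67.9060
Σfm² = 551525
Σf(m − x̄)² = Σfm² − (Σfm)²/n = 551525 − 7945²/117 = 12011.9658
Population variance = 12011.9658 / 117 = 102.6664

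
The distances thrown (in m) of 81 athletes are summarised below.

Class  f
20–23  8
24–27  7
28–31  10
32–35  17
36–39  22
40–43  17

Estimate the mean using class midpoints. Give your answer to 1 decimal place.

Midpoints: 21.5, 25.5, 29.5, 33.5, 37.5, 41.5
Σfm = 8×21.5 + 7×25.5 + 10×29.5 + 17×33.5 + 22×37.5 + 17×41.5 = 2745.5
n = Σf = 81
Mean = 2745.5 / 81 = 33.8951

33.9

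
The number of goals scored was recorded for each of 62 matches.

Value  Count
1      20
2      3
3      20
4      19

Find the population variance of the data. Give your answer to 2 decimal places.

1.50

Values: 1, 2, 3, 4
n = 62, Σfx = 162, mean = 2.6129
Σfx² = 516
Σf(x − x̄)² = Σfx² − (Σfx)²/n = 516 − 162²/62 = 92.7097
Population variance = 92.7097 / 62 = 1.4953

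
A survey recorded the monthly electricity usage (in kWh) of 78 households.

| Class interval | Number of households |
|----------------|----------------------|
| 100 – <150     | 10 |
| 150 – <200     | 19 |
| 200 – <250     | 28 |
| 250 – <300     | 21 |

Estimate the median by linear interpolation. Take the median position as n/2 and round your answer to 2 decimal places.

Cumulative frequencies: 10, 29, 57, 78
n = 78; position = n/2 = 39.
This falls in the class 200 – <250: L = 200, F = 29, f = 28, h = 50.
Median ≈ 200 + ((39 − 29) / 28) × 50 = 217.8571

217.86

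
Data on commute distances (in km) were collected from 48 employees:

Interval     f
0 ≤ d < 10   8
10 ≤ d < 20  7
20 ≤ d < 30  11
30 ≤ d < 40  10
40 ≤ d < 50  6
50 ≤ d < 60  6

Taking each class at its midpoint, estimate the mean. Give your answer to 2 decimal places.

Midpoints: 5, 15, 25, 35, 45, 55
Σfm = 8×5 + 7×15 + 11×25 + 10×35 + 6×45 + 6×55 = 1370
n = Σf = 48
Mean = 1370 / 48 = 28.5417

28.54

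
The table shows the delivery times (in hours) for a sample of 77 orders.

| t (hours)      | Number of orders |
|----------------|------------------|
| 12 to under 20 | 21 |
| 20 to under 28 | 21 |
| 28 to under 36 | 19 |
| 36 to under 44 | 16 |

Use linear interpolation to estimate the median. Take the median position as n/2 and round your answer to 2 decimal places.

Cumulative frequencies: 21, 42, 61, 77
n = 77; position = n/2 = 38.5.
This falls in the class 20 to under 28: L = 20, F = 21, f = 21, h = 8.
Median ≈ 20 + ((38.5 − 21) / 21) × 8 = 26.6667

26.67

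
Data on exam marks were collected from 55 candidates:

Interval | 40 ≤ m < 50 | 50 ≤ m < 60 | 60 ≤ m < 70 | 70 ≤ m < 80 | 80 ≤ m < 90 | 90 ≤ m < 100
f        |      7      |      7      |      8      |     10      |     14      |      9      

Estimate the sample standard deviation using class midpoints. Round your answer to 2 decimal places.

16.49

Midpoints: 45, 55, 65, 75, 85, 95
n = 55, Σfm = 4015, mean = 73.0000
Σfm² = 307775
Σf(m − x̄)² = Σfm² − (Σfm)²/n = 307775 − 4015²/55 = 14680.0000
Sample variance = 14680.0000 / 54 = 271.8519
Standard deviation = √271.8519 = 16.4879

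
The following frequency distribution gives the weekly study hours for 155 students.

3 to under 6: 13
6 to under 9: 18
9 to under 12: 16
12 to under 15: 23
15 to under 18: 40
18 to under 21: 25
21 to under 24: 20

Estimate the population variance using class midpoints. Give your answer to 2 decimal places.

29.18

Midpoints: 4.5, 7.5, 10.5, 13.5, 16.5, 19.5, 22.5
n = 155, Σfm = 2269.5, mean = 14.6419
Σfm² = 37752.75
Σf(m − x̄)² = Σfm² − (Σfm)²/n = 37752.75 − 2269.5²/155 = 4522.8774
Population variance = 4522.8774 / 155 = 29.1799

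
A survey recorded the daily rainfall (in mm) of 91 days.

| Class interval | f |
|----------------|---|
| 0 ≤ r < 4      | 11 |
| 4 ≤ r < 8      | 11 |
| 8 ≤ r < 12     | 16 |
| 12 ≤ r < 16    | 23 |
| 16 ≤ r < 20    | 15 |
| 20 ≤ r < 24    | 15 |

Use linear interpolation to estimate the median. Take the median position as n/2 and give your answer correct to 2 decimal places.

13.30

Cumulative frequencies: 11, 22, 38, 61, 76, 91
n = 91; position = n/2 = 45.5.
This falls in the class 12 ≤ r < 16: L = 12, F = 38, f = 23, h = 4.
Median ≈ 12 + ((45.5 − 38) / 23) × 4 = 13.3043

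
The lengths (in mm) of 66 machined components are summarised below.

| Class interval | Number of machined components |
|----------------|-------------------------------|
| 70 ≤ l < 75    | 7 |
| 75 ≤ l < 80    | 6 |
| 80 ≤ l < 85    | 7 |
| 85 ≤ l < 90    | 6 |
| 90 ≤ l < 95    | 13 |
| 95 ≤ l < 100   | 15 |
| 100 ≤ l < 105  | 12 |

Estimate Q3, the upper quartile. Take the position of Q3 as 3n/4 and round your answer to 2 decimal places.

Cumulative frequencies: 7, 13, 20, 26, 39, 54, 66
n = 66; position = 3n/4 = 49.5.
This falls in the class 95 ≤ l < 100: L = 95, F = 39, f = 15, h = 5.
Upper quartile ≈ 95 + ((49.5 − 39) / 15) × 5 = 98.5000

98.50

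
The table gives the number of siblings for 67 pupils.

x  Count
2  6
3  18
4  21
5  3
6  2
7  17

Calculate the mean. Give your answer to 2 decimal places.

4.42

Values: 2, 3, 4, 5, 6, 7
Σfx = 6×2 + 18×3 + 21×4 + 3×5 + 2×6 + 17×7 = 296
n = Σf = 67
Mean = 296 / 67 = 4.4179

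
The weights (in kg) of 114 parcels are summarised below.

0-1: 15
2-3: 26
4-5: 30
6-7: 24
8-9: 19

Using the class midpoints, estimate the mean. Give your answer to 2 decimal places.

Midpoints: 0.5, 2.5, 4.5, 6.5, 8.5
Σfm = 15×0.5 + 26×2.5 + 30×4.5 + 24×6.5 + 19×8.5 = 525
n = Σf = 114
Mean = 525 / 114 = 4.6053

4.61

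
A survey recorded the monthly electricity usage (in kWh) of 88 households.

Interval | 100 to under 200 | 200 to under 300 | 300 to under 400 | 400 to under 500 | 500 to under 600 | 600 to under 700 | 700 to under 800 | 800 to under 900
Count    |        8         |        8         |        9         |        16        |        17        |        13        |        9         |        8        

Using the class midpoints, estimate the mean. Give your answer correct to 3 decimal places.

510.227

Midpoints: 150, 250, 350, 450, 550, 650, 750, 850
Σfm = 8×150 + 8×250 + 9×350 + 16×450 + 17×550 + 13×650 + 9×750 + 8×850 = 44900
n = Σf = 88
Mean = 44900 / 88 = 510.2273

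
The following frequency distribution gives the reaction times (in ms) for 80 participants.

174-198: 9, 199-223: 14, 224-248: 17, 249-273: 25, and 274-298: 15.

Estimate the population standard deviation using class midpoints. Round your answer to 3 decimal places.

Midpoints: 186, 211, 236, 261, 286
n = 80, Σfm = 19455, mean = 243.1875
Σfm² = 4811455
Σf(m − x̄)² = Σfm² − (Σfm)²/n = 4811455 − 19455²/80 = 80242.1875
Population variance = 80242.1875 / 80 = 1003.0273
Standard deviation = √1003.0273 = 31.6706

31.671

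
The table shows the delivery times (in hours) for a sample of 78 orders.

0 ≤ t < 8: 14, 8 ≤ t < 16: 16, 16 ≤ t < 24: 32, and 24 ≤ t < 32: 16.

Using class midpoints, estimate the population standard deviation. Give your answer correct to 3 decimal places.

7.997

Midpoints: 4, 12, 20, 28
n = 78, Σfm = 1336, mean = 17.1282
Σfm² = 27872
Σf(m − x̄)² = Σfm² − (Σfm)²/n = 27872 − 1336²/78 = 4988.7179
Population variance = 4988.7179 / 78 = 63.9579
Standard deviation = √63.9579 = 7.9974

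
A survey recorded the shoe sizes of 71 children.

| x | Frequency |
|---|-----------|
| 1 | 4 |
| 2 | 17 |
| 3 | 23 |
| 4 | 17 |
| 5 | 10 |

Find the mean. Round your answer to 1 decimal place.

3.2

Values: 1, 2, 3, 4, 5
Σfx = 4×1 + 17×2 + 23×3 + 17×4 + 10×5 = 225
n = Σf = 71
Mean = 225 / 71 = 3.1690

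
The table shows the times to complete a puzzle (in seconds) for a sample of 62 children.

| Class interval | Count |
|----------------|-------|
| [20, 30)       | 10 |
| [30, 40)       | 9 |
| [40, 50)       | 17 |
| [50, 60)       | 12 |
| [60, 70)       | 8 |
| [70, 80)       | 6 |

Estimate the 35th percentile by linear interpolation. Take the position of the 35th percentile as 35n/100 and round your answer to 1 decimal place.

Cumulative frequencies: 10, 19, 36, 48, 56, 62
n = 62; position = 35n/100 = 21.7.
This falls in the class [40, 50): L = 40, F = 19, f = 17, h = 10.
35th percentile ≈ 40 + ((21.7 − 19) / 17) × 10 = 41.5882

41.6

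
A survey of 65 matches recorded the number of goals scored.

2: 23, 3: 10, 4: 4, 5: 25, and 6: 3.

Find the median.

3

Cumulative frequencies: 23, 33, 37, 62, 65
n = 65, so the median is the value in position (n+1)/2 = 33.
Position 33 falls at value 3.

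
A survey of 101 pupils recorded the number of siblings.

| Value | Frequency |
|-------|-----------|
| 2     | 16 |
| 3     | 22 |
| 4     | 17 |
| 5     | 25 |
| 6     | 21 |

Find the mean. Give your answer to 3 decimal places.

4.129

Values: 2, 3, 4, 5, 6
Σfx = 16×2 + 22×3 + 17×4 + 25×5 + 21×6 = 417
n = Σf = 101
Mean = 417 / 101 = 4.1287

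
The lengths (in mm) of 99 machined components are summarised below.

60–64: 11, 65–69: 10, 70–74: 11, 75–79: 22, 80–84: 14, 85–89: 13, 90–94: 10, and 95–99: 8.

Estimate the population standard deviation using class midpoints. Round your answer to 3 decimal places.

10.291

Midpoints: 62, 67, 72, 77, 82, 87, 92, 97
n = 99, Σfm = 7813, mean = 78.9192
Σfm² = 627081
Σf(m − x̄)² = Σfm² − (Σfm)²/n = 627081 − 7813²/99 = 10485.3535
Population variance = 10485.3535 / 99 = 105.9127
Standard deviation = √105.9127 = 10.2914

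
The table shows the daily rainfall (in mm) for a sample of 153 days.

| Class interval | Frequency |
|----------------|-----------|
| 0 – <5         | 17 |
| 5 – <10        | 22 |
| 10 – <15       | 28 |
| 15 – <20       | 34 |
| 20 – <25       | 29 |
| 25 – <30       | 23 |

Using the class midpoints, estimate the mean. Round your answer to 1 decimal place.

Midpoints: 2.5, 7.5, 12.5, 17.5, 22.5, 27.5
Σfm = 17×2.5 + 22×7.5 + 28×12.5 + 34×17.5 + 29×22.5 + 23×27.5 = 2437.5
n = Σf = 153
Mean = 2437.5 / 153 = 15.9314

15.9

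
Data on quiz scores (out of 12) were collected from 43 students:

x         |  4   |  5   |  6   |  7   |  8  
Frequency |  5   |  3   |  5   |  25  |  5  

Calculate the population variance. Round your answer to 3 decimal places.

Values: 4, 5, 6, 7, 8
n = 43, Σfx = 280, mean = 6.5116
Σfx² = 1880
Σf(x − x̄)² = Σfx² − (Σfx)²/n = 1880 − 280²/43 = 56.7442
Population variance = 56.7442 / 43 = 1.3196

1.320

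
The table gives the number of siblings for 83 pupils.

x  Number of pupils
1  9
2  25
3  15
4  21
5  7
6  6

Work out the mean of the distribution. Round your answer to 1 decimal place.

3.1

Values: 1, 2, 3, 4, 5, 6
Σfx = 9×1 + 25×2 + 15×3 + 21×4 + 7×5 + 6×6 = 259
n = Σf = 83
Mean = 259 / 83 = 3.1205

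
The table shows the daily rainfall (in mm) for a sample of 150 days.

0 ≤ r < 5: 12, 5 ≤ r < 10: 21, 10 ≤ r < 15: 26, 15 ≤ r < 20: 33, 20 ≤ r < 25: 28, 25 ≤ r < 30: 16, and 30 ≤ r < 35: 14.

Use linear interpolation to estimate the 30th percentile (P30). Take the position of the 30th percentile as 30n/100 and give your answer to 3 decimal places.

Cumulative frequencies: 12, 33, 59, 92, 120, 136, 150
n = 150; position = 30n/100 = 45.
This falls in the class 10 ≤ r < 15: L = 10, F = 33, f = 26, h = 5.
30th percentile ≈ 10 + ((45 − 33) / 26) × 5 = 12.3077

12.308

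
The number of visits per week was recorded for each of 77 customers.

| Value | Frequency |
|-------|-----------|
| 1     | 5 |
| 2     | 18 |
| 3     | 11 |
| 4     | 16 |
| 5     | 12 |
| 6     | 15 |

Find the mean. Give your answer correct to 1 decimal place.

Values: 1, 2, 3, 4, 5, 6
Σfx = 5×1 + 18×2 + 11×3 + 16×4 + 12×5 + 15×6 = 288
n = Σf = 77
Mean = 288 / 77 = 3.7403

3.7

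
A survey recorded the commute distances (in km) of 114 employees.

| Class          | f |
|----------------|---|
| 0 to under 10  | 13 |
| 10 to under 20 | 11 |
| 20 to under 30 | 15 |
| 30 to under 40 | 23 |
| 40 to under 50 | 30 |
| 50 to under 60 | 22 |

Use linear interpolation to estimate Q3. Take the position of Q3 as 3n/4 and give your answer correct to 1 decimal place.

Cumulative frequencies: 13, 24, 39, 62, 92, 114
n = 114; position = 3n/4 = 85.5.
This falls in the class 40 to under 50: L = 40, F = 62, f = 30, h = 10.
Upper quartile ≈ 40 + ((85.5 − 62) / 30) × 10 = 47.8333

47.8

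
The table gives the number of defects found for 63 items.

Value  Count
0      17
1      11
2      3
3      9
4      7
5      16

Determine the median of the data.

Cumulative frequencies: 17, 28, 31, 40, 47, 63
n = 63, so the median is the value in position (n+1)/2 = 32.
Position 32 falls at value 3.

3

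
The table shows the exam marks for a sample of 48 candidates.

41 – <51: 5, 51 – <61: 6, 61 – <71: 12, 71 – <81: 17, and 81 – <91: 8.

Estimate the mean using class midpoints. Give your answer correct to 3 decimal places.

Midpoints: 46, 56, 66, 76, 86
Σfm = 5×46 + 6×56 + 12×66 + 17×76 + 8×86 = 3338
n = Σf = 48
Mean = 3338 / 48 = 69.5417

69.542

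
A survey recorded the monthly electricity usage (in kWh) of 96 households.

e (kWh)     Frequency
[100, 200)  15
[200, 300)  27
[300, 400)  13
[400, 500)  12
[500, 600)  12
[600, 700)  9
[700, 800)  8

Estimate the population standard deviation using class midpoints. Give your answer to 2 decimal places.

Midpoints: 150, 250, 350, 450, 550, 650, 750
n = 96, Σfm = 37400, mean = 389.5833
Σfm² = 17980000
Σf(m − x̄)² = Σfm² − (Σfm)²/n = 17980000 − 37400²/96 = 3409583.3333
Population variance = 3409583.3333 / 96 = 35516.4931
Standard deviation = √35516.4931 = 188.4582

188.46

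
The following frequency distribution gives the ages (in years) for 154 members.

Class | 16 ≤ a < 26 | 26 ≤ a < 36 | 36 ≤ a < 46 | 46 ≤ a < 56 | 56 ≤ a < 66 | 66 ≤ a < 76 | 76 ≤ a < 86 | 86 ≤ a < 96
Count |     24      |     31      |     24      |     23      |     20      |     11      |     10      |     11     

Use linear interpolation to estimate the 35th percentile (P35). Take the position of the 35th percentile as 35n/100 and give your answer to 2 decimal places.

35.65

Cumulative frequencies: 24, 55, 79, 102, 122, 133, 143, 154
n = 154; position = 35n/100 = 53.9.
This falls in the class 26 ≤ a < 36: L = 26, F = 24, f = 31, h = 10.
35th percentile ≈ 26 + ((53.9 − 24) / 31) × 10 = 35.6452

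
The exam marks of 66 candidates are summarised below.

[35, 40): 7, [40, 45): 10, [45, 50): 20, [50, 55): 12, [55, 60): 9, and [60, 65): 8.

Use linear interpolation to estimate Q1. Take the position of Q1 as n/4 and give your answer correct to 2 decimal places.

Cumulative frequencies: 7, 17, 37, 49, 58, 66
n = 66; position = n/4 = 16.5.
This falls in the class [40, 45): L = 40, F = 7, f = 10, h = 5.
Lower quartile ≈ 40 + ((16.5 − 7) / 10) × 5 = 44.7500

44.75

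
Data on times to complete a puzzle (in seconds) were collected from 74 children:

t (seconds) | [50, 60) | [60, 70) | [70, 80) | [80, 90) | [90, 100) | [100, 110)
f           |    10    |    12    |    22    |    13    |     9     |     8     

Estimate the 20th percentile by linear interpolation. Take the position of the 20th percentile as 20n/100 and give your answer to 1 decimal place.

Cumulative frequencies: 10, 22, 44, 57, 66, 74
n = 74; position = 20n/100 = 14.8.
This falls in the class [60, 70): L = 60, F = 10, f = 12, h = 10.
20th percentile ≈ 60 + ((14.8 − 10) / 12) × 10 = 64.0000

64.0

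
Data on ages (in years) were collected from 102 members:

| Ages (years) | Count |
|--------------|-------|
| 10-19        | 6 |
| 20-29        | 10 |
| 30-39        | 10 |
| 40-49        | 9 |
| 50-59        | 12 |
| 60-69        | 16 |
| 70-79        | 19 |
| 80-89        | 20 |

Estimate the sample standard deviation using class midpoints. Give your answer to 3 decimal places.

22.196

Midpoints: 14.5, 24.5, 34.5, 44.5, 54.5, 64.5, 74.5, 84.5
n = 102, Σfm = 5869, mean = 57.5392
Σfm² = 387455.5
Σf(m − x̄)² = Σfm² − (Σfm)²/n = 387455.5 − 5869²/102 = 49757.8431
Sample variance = 49757.8431 / 101 = 492.6519
Standard deviation = √492.6519 = 22.1958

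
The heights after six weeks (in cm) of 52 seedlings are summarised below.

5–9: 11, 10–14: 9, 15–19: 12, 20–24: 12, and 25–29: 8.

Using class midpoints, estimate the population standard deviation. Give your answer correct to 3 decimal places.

Midpoints: 7, 12, 17, 22, 27
n = 52, Σfm = 869, mean = 16.7115
Σfm² = 16943
Σf(m − x̄)² = Σfm² − (Σfm)²/n = 16943 − 869²/52 = 2420.6731
Population variance = 2420.6731 / 52 = 46.5514
Standard deviation = √46.5514 = 6.8229

6.823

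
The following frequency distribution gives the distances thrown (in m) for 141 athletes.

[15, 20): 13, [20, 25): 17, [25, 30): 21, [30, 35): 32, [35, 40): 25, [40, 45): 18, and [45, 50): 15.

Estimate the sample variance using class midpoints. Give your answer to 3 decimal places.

78.032

Midpoints: 17.5, 22.5, 27.5, 32.5, 37.5, 42.5, 47.5
n = 141, Σfm = 4642.5, mean = 32.9255
Σfm² = 163781.25
Σf(m − x̄)² = Σfm² − (Σfm)²/n = 163781.25 − 4642.5²/141 = 10924.4681
Sample variance = 10924.4681 / 140 = 78.0319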